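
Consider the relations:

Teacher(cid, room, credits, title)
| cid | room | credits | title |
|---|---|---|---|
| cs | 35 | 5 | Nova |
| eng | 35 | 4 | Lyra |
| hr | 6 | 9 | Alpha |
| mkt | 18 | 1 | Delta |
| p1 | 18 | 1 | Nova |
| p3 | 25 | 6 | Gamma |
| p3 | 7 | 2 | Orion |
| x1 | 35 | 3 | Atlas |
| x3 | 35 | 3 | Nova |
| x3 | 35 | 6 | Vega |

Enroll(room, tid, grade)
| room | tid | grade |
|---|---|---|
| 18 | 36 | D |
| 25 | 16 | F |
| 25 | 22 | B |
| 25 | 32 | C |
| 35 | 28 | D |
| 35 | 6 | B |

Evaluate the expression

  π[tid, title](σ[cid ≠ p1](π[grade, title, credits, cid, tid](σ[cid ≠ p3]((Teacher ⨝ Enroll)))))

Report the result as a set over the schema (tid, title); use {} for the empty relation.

{(28, Atlas), (28, Lyra), (28, Nova), (28, Vega), (36, Delta), (6, Atlas), (6, Lyra), (6, Nova), (6, Vega)}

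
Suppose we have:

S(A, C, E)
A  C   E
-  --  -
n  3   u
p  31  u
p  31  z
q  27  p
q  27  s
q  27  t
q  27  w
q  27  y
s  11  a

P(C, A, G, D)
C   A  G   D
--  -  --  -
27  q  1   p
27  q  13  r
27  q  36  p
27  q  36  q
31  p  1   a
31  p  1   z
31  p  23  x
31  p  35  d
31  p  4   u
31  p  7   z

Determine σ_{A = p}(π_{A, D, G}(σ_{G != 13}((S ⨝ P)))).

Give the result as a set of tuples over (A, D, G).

S ⋈ P (natural join on A, C): {(p, 31, u, 1, a), (p, 31, u, 1, z), (p, 31, u, 23, x), (p, 31, u, 35, d), (p, 31, u, 4, u), (p, 31, u, 7, z), (p, 31, z, 1, a), (p, 31, z, 1, z), (p, 31, z, 23, x), (p, 31, z, 35, d), (p, 31, z, 4, u), (p, 31, z, 7, z), (q, 27, p, 1, p), (q, 27, p, 13, r), (q, 27, p, 36, p), (q, 27, p, 36, q), (q, 27, s, 1, p), (q, 27, s, 13, r), (q, 27, s, 36, p), (q, 27, s, 36, q), (q, 27, t, 1, p), (q, 27, t, 13, r), (q, 27, t, 36, p), (q, 27, t, 36, q), (q, 27, w, 1, p), (q, 27, w, 13, r), (q, 27, w, 36, p), (q, 27, w, 36, q), (q, 27, y, 1, p), (q, 27, y, 13, r), (q, 27, y, 36, p), (q, 27, y, 36, q)}
σ[G != 13]: keep tuples satisfying G != 13 → {(p, 31, u, 1, a), (p, 31, u, 1, z), (p, 31, u, 23, x), (p, 31, u, 35, d), (p, 31, u, 4, u), (p, 31, u, 7, z), (p, 31, z, 1, a), (p, 31, z, 1, z), (p, 31, z, 23, x), (p, 31, z, 35, d), (p, 31, z, 4, u), (p, 31, z, 7, z), (q, 27, p, 1, p), (q, 27, p, 36, p), (q, 27, p, 36, q), (q, 27, s, 1, p), (q, 27, s, 36, p), (q, 27, s, 36, q), (q, 27, t, 1, p), (q, 27, t, 36, p), (q, 27, t, 36, q), (q, 27, w, 1, p), (q, 27, w, 36, p), (q, 27, w, 36, q), (q, 27, y, 1, p), (q, 27, y, 36, p), (q, 27, y, 36, q)}
Projecting to A, D, G (18 duplicate(s) eliminated): {(p, a, 1), (p, d, 35), (p, u, 4), (p, x, 23), (p, z, 1), (p, z, 7), (q, p, 1), (q, p, 36), (q, q, 36)}
σ[A = p]: keep tuples satisfying A = p → {(p, a, 1), (p, d, 35), (p, u, 4), (p, x, 23), (p, z, 1), (p, z, 7)}

{(p, a, 1), (p, d, 35), (p, u, 4), (p, x, 23), (p, z, 1), (p, z, 7)}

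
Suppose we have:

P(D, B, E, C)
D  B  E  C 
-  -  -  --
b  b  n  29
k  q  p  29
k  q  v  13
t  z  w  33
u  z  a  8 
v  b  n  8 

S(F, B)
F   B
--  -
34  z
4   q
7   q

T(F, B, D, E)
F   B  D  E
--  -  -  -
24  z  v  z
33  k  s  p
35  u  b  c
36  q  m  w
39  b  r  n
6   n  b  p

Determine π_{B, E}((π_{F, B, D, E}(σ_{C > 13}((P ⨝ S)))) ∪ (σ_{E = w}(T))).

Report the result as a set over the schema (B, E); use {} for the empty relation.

{(q, p), (q, w), (z, w)}

Natural join on B: {(k, q, p, 29, 4), (k, q, p, 29, 7), (k, q, v, 13, 4), (k, q, v, 13, 7), (t, z, w, 33, 34), (u, z, a, 8, 34)}
σ[C > 13]: keep tuples satisfying C > 13 → {(k, q, p, 29, 4), (k, q, p, 29, 7), (t, z, w, 33, 34)}
Projecting to F, B, D, E: {(34, z, t, w), (4, q, k, p), (7, q, k, p)}
σ[E = w]: keep tuples satisfying E = w → {(36, q, m, w)}
Union: {(34, z, t, w), (4, q, k, p), (7, q, k, p)} with {(36, q, m, w)} → {(34, z, t, w), (36, q, m, w), (4, q, k, p), (7, q, k, p)}
Projecting to B, E (1 duplicate(s) eliminated): {(q, p), (q, w), (z, w)}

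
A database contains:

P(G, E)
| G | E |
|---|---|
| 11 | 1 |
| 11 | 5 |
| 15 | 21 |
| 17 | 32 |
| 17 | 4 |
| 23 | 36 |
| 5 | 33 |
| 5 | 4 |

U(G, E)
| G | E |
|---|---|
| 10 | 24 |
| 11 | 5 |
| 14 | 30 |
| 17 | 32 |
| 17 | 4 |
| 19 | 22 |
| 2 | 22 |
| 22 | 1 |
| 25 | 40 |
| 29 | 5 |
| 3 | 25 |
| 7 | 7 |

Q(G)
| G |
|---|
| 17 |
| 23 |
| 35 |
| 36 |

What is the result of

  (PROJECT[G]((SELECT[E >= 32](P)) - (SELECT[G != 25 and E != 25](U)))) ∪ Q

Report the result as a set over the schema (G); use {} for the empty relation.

{17, 23, 35, 36, 5}

σ[E >= 32]: keep tuples satisfying E >= 32 → {(17, 32), (23, 36), (5, 33)}
σ[G != 25 and E != 25]: keep tuples satisfying G != 25 and E != 25 → {(10, 24), (11, 5), (14, 30), (17, 32), (17, 4), (19, 22), (2, 22), (22, 1), (29, 5), (7, 7)}
Taking the difference: {(23, 36), (5, 33)}
π[G]: project onto (G) → {23, 5}
Taking the union: {17, 23, 35, 36, 5}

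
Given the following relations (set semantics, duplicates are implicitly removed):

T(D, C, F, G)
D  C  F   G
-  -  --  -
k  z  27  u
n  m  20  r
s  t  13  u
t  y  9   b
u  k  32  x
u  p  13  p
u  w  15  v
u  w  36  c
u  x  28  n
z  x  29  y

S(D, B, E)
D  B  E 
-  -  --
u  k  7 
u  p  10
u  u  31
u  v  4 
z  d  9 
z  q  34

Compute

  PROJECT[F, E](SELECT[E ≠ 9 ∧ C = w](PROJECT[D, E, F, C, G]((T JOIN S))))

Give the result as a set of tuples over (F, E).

{(15, 10), (15, 31), (15, 4), (15, 7), (36, 10), (36, 31), (36, 4), (36, 7)}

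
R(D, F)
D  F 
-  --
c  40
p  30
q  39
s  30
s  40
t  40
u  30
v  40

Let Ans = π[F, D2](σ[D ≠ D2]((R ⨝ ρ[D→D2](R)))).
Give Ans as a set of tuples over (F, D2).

ρ[D→D2]: schema becomes (D2, F); tuples unchanged.
Joining R and ρ[D→D2](R) on F yields {(c, 40, c), (c, 40, s), (c, 40, t), (c, 40, v), (p, 30, p), (p, 30, s), (p, 30, u), (q, 39, q), (s, 30, p), (s, 30, s), (s, 30, u), (s, 40, c), (s, 40, s), (s, 40, t), (s, 40, v), (t, 40, c), (t, 40, s), (t, 40, t), (t, 40, v), (u, 30, p), (u, 30, s), (u, 30, u), (v, 40, c), (v, 40, s), (v, 40, t), (v, 40, v)}.
Filtering on D ≠ D2 leaves {(c, 40, s), (c, 40, t), (c, 40, v), (p, 30, s), (p, 30, u), (s, 30, p), (s, 30, u), (s, 40, c), (s, 40, t), (s, 40, v), (t, 40, c), (t, 40, s), (t, 40, v), (u, 30, p), (u, 30, s), (v, 40, c), (v, 40, s), (v, 40, t)}.
π[F, D2]: project onto (F, D2) (11 duplicate(s) eliminated) → {(30, p), (30, s), (30, u), (40, c), (40, s), (40, t), (40, v)}

{(30, p), (30, s), (30, u), (40, c), (40, s), (40, t), (40, v)}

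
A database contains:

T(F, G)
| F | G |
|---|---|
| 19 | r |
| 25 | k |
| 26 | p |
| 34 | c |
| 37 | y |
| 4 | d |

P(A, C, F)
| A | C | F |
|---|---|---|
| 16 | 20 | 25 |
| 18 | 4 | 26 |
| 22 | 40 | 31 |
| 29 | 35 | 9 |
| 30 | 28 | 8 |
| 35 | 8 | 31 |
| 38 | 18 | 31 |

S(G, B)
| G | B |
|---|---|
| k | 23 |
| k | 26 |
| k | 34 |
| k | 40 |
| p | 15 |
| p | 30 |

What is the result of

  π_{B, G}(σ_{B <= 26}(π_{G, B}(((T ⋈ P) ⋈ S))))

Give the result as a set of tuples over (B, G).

Natural join on F: {(25, k, 16, 20), (26, p, 18, 4)}
Natural join on G: {(25, k, 16, 20, 23), (25, k, 16, 20, 26), (25, k, 16, 20, 34), (25, k, 16, 20, 40), (26, p, 18, 4, 15), (26, p, 18, 4, 30)}
Keep only column(s) G, B: {(k, 23), (k, 26), (k, 34), (k, 40), (p, 15), (p, 30)}
σ[B <= 26]: keep tuples satisfying B <= 26 → {(k, 23), (k, 26), (p, 15)}
Keep only column(s) B, G: {(15, p), (23, k), (26, k)}

{(15, p), (23, k), (26, k)}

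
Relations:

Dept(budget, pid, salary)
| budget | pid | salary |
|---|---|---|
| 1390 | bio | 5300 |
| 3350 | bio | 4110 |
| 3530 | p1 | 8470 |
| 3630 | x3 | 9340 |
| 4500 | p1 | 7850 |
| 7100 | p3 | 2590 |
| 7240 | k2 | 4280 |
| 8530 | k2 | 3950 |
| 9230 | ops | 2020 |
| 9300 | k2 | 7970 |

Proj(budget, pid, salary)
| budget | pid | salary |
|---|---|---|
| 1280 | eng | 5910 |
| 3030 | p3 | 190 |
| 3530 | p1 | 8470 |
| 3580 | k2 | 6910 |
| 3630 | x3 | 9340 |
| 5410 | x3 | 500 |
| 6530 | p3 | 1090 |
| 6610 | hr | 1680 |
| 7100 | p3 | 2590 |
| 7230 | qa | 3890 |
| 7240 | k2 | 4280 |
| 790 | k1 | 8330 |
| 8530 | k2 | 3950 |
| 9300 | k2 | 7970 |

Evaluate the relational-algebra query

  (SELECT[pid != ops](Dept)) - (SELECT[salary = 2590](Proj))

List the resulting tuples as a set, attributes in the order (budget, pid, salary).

Selection pid != ops: {(1390, bio, 5300), (3350, bio, 4110), (3530, p1, 8470), (3630, x3, 9340), (4500, p1, 7850), (7100, p3, 2590), (7240, k2, 4280), (8530, k2, 3950), (9300, k2, 7970)}
Selection salary = 2590: {(7100, p3, 2590)}
Taking the difference: {(1390, bio, 5300), (3350, bio, 4110), (3530, p1, 8470), (3630, x3, 9340), (4500, p1, 7850), (7240, k2, 4280), (8530, k2, 3950), (9300, k2, 7970)}

{(1390, bio, 5300), (3350, bio, 4110), (3530, p1, 8470), (3630, x3, 9340), (4500, p1, 7850), (7240, k2, 4280), (8530, k2, 3950), (9300, k2, 7970)}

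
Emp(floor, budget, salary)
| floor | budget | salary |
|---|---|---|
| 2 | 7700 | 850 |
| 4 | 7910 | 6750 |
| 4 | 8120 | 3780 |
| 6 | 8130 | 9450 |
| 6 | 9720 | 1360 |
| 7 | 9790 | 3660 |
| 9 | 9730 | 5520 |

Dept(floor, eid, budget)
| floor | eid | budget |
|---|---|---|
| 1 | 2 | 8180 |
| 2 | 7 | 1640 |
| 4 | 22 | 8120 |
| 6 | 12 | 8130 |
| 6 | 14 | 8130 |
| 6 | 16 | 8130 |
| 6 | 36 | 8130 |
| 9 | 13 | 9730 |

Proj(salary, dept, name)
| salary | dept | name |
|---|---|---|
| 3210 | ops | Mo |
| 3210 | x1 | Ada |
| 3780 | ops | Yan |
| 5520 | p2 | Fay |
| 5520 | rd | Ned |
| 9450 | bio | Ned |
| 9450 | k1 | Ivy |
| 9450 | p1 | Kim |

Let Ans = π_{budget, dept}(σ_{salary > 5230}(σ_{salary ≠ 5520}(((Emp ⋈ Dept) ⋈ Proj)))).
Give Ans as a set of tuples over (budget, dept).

{(8130, bio), (8130, k1), (8130, p1)}

Natural join on floor, budget: {(4, 8120, 3780, 22), (6, 8130, 9450, 12), (6, 8130, 9450, 14), (6, 8130, 9450, 16), (6, 8130, 9450, 36), (9, 9730, 5520, 13)}
Natural join on salary: {(4, 8120, 3780, 22, ops, Yan), (6, 8130, 9450, 12, bio, Ned), (6, 8130, 9450, 12, k1, Ivy), (6, 8130, 9450, 12, p1, Kim), (6, 8130, 9450, 14, bio, Ned), (6, 8130, 9450, 14, k1, Ivy), (6, 8130, 9450, 14, p1, Kim), (6, 8130, 9450, 16, bio, Ned), (6, 8130, 9450, 16, k1, Ivy), (6, 8130, 9450, 16, p1, Kim), (6, 8130, 9450, 36, bio, Ned), (6, 8130, 9450, 36, k1, Ivy), (6, 8130, 9450, 36, p1, Kim), (9, 9730, 5520, 13, p2, Fay), (9, 9730, 5520, 13, rd, Ned)}
Selection salary ≠ 5520: {(4, 8120, 3780, 22, ops, Yan), (6, 8130, 9450, 12, bio, Ned), (6, 8130, 9450, 12, k1, Ivy), (6, 8130, 9450, 12, p1, Kim), (6, 8130, 9450, 14, bio, Ned), (6, 8130, 9450, 14, k1, Ivy), (6, 8130, 9450, 14, p1, Kim), (6, 8130, 9450, 16, bio, Ned), (6, 8130, 9450, 16, k1, Ivy), (6, 8130, 9450, 16, p1, Kim), (6, 8130, 9450, 36, bio, Ned), (6, 8130, 9450, 36, k1, Ivy), (6, 8130, 9450, 36, p1, Kim)}
Selection salary > 5230: {(6, 8130, 9450, 12, bio, Ned), (6, 8130, 9450, 12, k1, Ivy), (6, 8130, 9450, 12, p1, Kim), (6, 8130, 9450, 14, bio, Ned), (6, 8130, 9450, 14, k1, Ivy), (6, 8130, 9450, 14, p1, Kim), (6, 8130, 9450, 16, bio, Ned), (6, 8130, 9450, 16, k1, Ivy), (6, 8130, 9450, 16, p1, Kim), (6, 8130, 9450, 36, bio, Ned), (6, 8130, 9450, 36, k1, Ivy), (6, 8130, 9450, 36, p1, Kim)}
π_{budget, dept} gives {(8130, bio), (8130, k1), (8130, p1)} (9 duplicate(s) eliminated).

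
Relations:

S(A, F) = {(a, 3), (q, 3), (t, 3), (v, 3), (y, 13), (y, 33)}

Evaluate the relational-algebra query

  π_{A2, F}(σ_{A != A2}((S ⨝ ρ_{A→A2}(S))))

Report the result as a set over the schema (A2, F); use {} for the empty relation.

ρ[A→A2]: schema becomes (A2, F); tuples unchanged.
S ⋈ ρ_{A→A2}(S) (natural join on F): {(a, 3, a), (a, 3, q), (a, 3, t), (a, 3, v), (q, 3, a), (q, 3, q), (q, 3, t), (q, 3, v), (t, 3, a), (t, 3, q), (t, 3, t), (t, 3, v), (v, 3, a), (v, 3, q), (v, 3, t), (v, 3, v), (y, 13, y), (y, 33, y)}
Selection A != A2: {(a, 3, q), (a, 3, t), (a, 3, v), (q, 3, a), (q, 3, t), (q, 3, v), (t, 3, a), (t, 3, q), (t, 3, v), (v, 3, a), (v, 3, q), (v, 3, t)}
Projecting to A2, F (8 duplicate(s) eliminated): {(a, 3), (q, 3), (t, 3), (v, 3)}

{(a, 3), (q, 3), (t, 3), (v, 3)}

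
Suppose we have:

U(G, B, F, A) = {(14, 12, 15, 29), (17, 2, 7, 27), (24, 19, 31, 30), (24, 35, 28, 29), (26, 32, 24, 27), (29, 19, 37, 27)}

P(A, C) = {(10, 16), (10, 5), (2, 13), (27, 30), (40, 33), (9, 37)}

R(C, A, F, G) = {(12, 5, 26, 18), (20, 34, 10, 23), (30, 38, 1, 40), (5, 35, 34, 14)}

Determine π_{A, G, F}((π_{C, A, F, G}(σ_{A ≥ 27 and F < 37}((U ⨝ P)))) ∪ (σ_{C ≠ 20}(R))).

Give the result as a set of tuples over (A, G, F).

{(27, 17, 7), (27, 26, 24), (35, 14, 34), (38, 40, 1), (5, 18, 26)}

U ⋈ P (natural join on A): {(17, 2, 7, 27, 30), (26, 32, 24, 27, 30), (29, 19, 37, 27, 30)}
σ[A ≥ 27 and F < 37]: keep tuples satisfying A ≥ 27 and F < 37 → {(17, 2, 7, 27, 30), (26, 32, 24, 27, 30)}
Projecting to C, A, F, G: {(30, 27, 24, 26), (30, 27, 7, 17)}
σ[C ≠ 20]: keep tuples satisfying C ≠ 20 → {(12, 5, 26, 18), (30, 38, 1, 40), (5, 35, 34, 14)}
Set union of the two operands is {(12, 5, 26, 18), (30, 27, 24, 26), (30, 27, 7, 17), (30, 38, 1, 40), (5, 35, 34, 14)}.
Projecting to A, G, F: {(27, 17, 7), (27, 26, 24), (35, 14, 34), (38, 40, 1), (5, 18, 26)}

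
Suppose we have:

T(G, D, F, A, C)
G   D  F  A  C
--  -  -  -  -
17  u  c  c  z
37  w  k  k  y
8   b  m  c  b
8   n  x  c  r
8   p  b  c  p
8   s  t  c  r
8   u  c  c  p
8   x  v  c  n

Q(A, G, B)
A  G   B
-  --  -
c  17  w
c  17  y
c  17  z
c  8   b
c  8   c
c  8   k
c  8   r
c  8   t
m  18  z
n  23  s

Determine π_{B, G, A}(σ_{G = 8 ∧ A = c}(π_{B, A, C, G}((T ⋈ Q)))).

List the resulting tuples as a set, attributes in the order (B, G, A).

Joining T and Q on G, A yields {(17, u, c, c, z, w), (17, u, c, c, z, y), (17, u, c, c, z, z), (8, b, m, c, b, b), (8, b, m, c, b, c), (8, b, m, c, b, k), (8, b, m, c, b, r), (8, b, m, c, b, t), (8, n, x, c, r, b), (8, n, x, c, r, c), (8, n, x, c, r, k), (8, n, x, c, r, r), (8, n, x, c, r, t), (8, p, b, c, p, b), (8, p, b, c, p, c), (8, p, b, c, p, k), (8, p, b, c, p, r), (8, p, b, c, p, t), (8, s, t, c, r, b), (8, s, t, c, r, c), (8, s, t, c, r, k), (8, s, t, c, r, r), (8, s, t, c, r, t), (8, u, c, c, p, b), (8, u, c, c, p, c), (8, u, c, c, p, k), (8, u, c, c, p, r), (8, u, c, c, p, t), (8, x, v, c, n, b), (8, x, v, c, n, c), (8, x, v, c, n, k), (8, x, v, c, n, r), (8, x, v, c, n, t)}.
Projecting to B, A, C, G (10 duplicate(s) eliminated): {(b, c, b, 8), (b, c, n, 8), (b, c, p, 8), (b, c, r, 8), (c, c, b, 8), (c, c, n, 8), (c, c, p, 8), (c, c, r, 8), (k, c, b, 8), (k, c, n, 8), (k, c, p, 8), (k, c, r, 8), (r, c, b, 8), (r, c, n, 8), (r, c, p, 8), (r, c, r, 8), (t, c, b, 8), (t, c, n, 8), (t, c, p, 8), (t, c, r, 8), (w, c, z, 17), (y, c, z, 17), (z, c, z, 17)}
Filtering on G = 8 ∧ A = c leaves {(b, c, b, 8), (b, c, n, 8), (b, c, p, 8), (b, c, r, 8), (c, c, b, 8), (c, c, n, 8), (c, c, p, 8), (c, c, r, 8), (k, c, b, 8), (k, c, n, 8), (k, c, p, 8), (k, c, r, 8), (r, c, b, 8), (r, c, n, 8), (r, c, p, 8), (r, c, r, 8), (t, c, b, 8), (t, c, n, 8), (t, c, p, 8), (t, c, r, 8)}.
Projecting to B, G, A (15 duplicate(s) eliminated): {(b, 8, c), (c, 8, c), (k, 8, c), (r, 8, c), (t, 8, c)}

{(b, 8, c), (c, 8, c), (k, 8, c), (r, 8, c), (t, 8, c)}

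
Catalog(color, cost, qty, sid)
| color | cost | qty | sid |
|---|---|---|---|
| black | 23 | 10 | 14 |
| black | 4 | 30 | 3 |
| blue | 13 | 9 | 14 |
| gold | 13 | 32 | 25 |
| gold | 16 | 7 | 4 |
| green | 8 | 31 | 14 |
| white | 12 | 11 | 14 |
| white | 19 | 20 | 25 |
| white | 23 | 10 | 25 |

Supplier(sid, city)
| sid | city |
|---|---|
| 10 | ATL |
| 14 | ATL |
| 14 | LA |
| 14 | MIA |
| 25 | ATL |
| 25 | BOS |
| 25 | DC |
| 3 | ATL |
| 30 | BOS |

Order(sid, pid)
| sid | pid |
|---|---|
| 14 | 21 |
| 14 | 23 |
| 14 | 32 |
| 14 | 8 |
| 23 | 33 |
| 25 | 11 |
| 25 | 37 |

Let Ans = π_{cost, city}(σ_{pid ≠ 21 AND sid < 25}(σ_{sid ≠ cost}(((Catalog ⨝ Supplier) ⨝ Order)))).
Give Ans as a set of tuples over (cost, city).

{(12, ATL), (12, LA), (12, MIA), (13, ATL), (13, LA), (13, MIA), (23, ATL), (23, LA), (23, MIA), (8, ATL), (8, LA), (8, MIA)}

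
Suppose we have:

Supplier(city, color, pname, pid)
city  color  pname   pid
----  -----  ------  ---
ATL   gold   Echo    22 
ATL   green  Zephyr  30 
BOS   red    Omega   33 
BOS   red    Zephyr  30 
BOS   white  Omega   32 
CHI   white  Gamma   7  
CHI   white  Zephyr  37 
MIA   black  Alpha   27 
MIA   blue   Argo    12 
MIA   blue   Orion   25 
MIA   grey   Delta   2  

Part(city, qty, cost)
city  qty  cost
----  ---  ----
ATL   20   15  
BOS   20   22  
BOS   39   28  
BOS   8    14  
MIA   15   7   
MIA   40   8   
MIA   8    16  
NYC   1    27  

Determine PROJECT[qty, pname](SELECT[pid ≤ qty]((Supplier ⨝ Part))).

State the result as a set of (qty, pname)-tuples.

Natural join on city: {(ATL, gold, Echo, 22, 20, 15), (ATL, green, Zephyr, 30, 20, 15), (BOS, red, Omega, 33, 20, 22), (BOS, red, Omega, 33, 39, 28), (BOS, red, Omega, 33, 8, 14), (BOS, red, Zephyr, 30, 20, 22), (BOS, red, Zephyr, 30, 39, 28), (BOS, red, Zephyr, 30, 8, 14), (BOS, white, Omega, 32, 20, 22), (BOS, white, Omega, 32, 39, 28), (BOS, white, Omega, 32, 8, 14), (MIA, black, Alpha, 27, 15, 7), (MIA, black, Alpha, 27, 40, 8), (MIA, black, Alpha, 27, 8, 16), (MIA, blue, Argo, 12, 15, 7), (MIA, blue, Argo, 12, 40, 8), (MIA, blue, Argo, 12, 8, 16), (MIA, blue, Orion, 25, 15, 7), (MIA, blue, Orion, 25, 40, 8), (MIA, blue, Orion, 25, 8, 16), (MIA, grey, Delta, 2, 15, 7), (MIA, grey, Delta, 2, 40, 8), (MIA, grey, Delta, 2, 8, 16)}
Filtering on pid ≤ qty leaves {(BOS, red, Omega, 33, 39, 28), (BOS, red, Zephyr, 30, 39, 28), (BOS, white, Omega, 32, 39, 28), (MIA, black, Alpha, 27, 40, 8), (MIA, blue, Argo, 12, 15, 7), (MIA, blue, Argo, 12, 40, 8), (MIA, blue, Orion, 25, 40, 8), (MIA, grey, Delta, 2, 15, 7), (MIA, grey, Delta, 2, 40, 8), (MIA, grey, Delta, 2, 8, 16)}.
π[qty, pname]: project onto (qty, pname) (1 duplicate(s) eliminated) → {(15, Argo), (15, Delta), (39, Omega), (39, Zephyr), (40, Alpha), (40, Argo), (40, Delta), (40, Orion), (8, Delta)}

{(15, Argo), (15, Delta), (39, Omega), (39, Zephyr), (40, Alpha), (40, Argo), (40, Delta), (40, Orion), (8, Delta)}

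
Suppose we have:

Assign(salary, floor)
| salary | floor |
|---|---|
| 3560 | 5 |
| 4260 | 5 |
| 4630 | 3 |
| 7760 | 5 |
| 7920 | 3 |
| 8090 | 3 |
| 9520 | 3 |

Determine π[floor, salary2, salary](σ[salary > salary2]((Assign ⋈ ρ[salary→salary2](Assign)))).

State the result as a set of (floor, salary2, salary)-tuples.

ρ[salary→salary2]: schema becomes (salary2, floor); tuples unchanged.
Natural join on floor: {(3560, 5, 3560), (3560, 5, 4260), (3560, 5, 7760), (4260, 5, 3560), (4260, 5, 4260), (4260, 5, 7760), (4630, 3, 4630), (4630, 3, 7920), (4630, 3, 8090), (4630, 3, 9520), (7760, 5, 3560), (7760, 5, 4260), (7760, 5, 7760), (7920, 3, 4630), (7920, 3, 7920), (7920, 3, 8090), (7920, 3, 9520), (8090, 3, 4630), (8090, 3, 7920), (8090, 3, 8090), (8090, 3, 9520), (9520, 3, 4630), (9520, 3, 7920), (9520, 3, 8090), (9520, 3, 9520)}
Filtering on salary > salary2 leaves {(4260, 5, 3560), (7760, 5, 3560), (7760, 5, 4260), (7920, 3, 4630), (8090, 3, 4630), (8090, 3, 7920), (9520, 3, 4630), (9520, 3, 7920), (9520, 3, 8090)}.
Projecting to floor, salary2, salary: {(3, 4630, 7920), (3, 4630, 8090), (3, 4630, 9520), (3, 7920, 8090), (3, 7920, 9520), (3, 8090, 9520), (5, 3560, 4260), (5, 3560, 7760), (5, 4260, 7760)}

{(3, 4630, 7920), (3, 4630, 8090), (3, 4630, 9520), (3, 7920, 8090), (3, 7920, 9520), (3, 8090, 9520), (5, 3560, 4260), (5, 3560, 7760), (5, 4260, 7760)}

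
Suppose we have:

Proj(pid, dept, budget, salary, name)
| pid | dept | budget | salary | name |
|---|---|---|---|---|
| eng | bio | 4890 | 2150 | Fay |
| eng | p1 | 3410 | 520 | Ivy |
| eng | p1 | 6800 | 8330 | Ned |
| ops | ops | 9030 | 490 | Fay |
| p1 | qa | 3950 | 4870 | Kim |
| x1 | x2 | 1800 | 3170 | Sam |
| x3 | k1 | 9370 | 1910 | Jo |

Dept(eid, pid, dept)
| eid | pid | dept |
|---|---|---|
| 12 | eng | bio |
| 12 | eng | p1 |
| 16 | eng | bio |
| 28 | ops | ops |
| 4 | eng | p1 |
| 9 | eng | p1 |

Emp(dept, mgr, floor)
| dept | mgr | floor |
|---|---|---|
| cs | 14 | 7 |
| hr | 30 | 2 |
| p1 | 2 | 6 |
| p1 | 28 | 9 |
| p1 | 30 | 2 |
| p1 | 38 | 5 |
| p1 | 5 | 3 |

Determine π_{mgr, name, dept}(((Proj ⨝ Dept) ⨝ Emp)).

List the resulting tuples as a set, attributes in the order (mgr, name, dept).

{(2, Ivy, p1), (2, Ned, p1), (28, Ivy, p1), (28, Ned, p1), (30, Ivy, p1), (30, Ned, p1), (38, Ivy, p1), (38, Ned, p1), (5, Ivy, p1), (5, Ned, p1)}

Natural join on pid, dept: {(eng, bio, 4890, 2150, Fay, 12), (eng, bio, 4890, 2150, Fay, 16), (eng, p1, 3410, 520, Ivy, 12), (eng, p1, 3410, 520, Ivy, 4), (eng, p1, 3410, 520, Ivy, 9), (eng, p1, 6800, 8330, Ned, 12), (eng, p1, 6800, 8330, Ned, 4), (eng, p1, 6800, 8330, Ned, 9), (ops, ops, 9030, 490, Fay, 28)}
Natural join on dept: {(eng, p1, 3410, 520, Ivy, 12, 2, 6), (eng, p1, 3410, 520, Ivy, 12, 28, 9), (eng, p1, 3410, 520, Ivy, 12, 30, 2), (eng, p1, 3410, 520, Ivy, 12, 38, 5), (eng, p1, 3410, 520, Ivy, 12, 5, 3), (eng, p1, 3410, 520, Ivy, 4, 2, 6), (eng, p1, 3410, 520, Ivy, 4, 28, 9), (eng, p1, 3410, 520, Ivy, 4, 30, 2), (eng, p1, 3410, 520, Ivy, 4, 38, 5), (eng, p1, 3410, 520, Ivy, 4, 5, 3), (eng, p1, 3410, 520, Ivy, 9, 2, 6), (eng, p1, 3410, 520, Ivy, 9, 28, 9), (eng, p1, 3410, 520, Ivy, 9, 30, 2), (eng, p1, 3410, 520, Ivy, 9, 38, 5), (eng, p1, 3410, 520, Ivy, 9, 5, 3), (eng, p1, 6800, 8330, Ned, 12, 2, 6), (eng, p1, 6800, 8330, Ned, 12, 28, 9), (eng, p1, 6800, 8330, Ned, 12, 30, 2), (eng, p1, 6800, 8330, Ned, 12, 38, 5), (eng, p1, 6800, 8330, Ned, 12, 5, 3), (eng, p1, 6800, 8330, Ned, 4, 2, 6), (eng, p1, 6800, 8330, Ned, 4, 28, 9), (eng, p1, 6800, 8330, Ned, 4, 30, 2), (eng, p1, 6800, 8330, Ned, 4, 38, 5), (eng, p1, 6800, 8330, Ned, 4, 5, 3), (eng, p1, 6800, 8330, Ned, 9, 2, 6), (eng, p1, 6800, 8330, Ned, 9, 28, 9), (eng, p1, 6800, 8330, Ned, 9, 30, 2), (eng, p1, 6800, 8330, Ned, 9, 38, 5), (eng, p1, 6800, 8330, Ned, 9, 5, 3)}
π_{mgr, name, dept} gives {(2, Ivy, p1), (2, Ned, p1), (28, Ivy, p1), (28, Ned, p1), (30, Ivy, p1), (30, Ned, p1), (38, Ivy, p1), (38, Ned, p1), (5, Ivy, p1), (5, Ned, p1)} (20 duplicate(s) eliminated).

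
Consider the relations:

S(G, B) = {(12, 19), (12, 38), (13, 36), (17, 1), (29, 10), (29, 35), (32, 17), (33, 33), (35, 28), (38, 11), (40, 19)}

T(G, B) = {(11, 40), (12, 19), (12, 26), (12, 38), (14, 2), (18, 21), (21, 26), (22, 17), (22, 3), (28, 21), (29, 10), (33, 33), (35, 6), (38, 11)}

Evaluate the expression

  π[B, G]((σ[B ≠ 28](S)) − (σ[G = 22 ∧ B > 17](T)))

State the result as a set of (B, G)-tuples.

{(1, 17), (10, 29), (11, 38), (17, 32), (19, 12), (19, 40), (33, 33), (35, 29), (36, 13), (38, 12)}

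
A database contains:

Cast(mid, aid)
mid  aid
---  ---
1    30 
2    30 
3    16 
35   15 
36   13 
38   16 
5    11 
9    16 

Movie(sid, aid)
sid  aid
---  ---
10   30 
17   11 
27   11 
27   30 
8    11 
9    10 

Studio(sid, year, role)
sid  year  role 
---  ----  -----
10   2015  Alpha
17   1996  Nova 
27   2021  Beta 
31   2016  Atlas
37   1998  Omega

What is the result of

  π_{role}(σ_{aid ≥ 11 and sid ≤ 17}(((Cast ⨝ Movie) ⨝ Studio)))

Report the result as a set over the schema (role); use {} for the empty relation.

{Alpha, Nova}

Cast ⋈ Movie (natural join on aid): {(1, 30, 10), (1, 30, 27), (2, 30, 10), (2, 30, 27), (5, 11, 17), (5, 11, 27), (5, 11, 8)}
(Cast ⨝ Movie) ⋈ Studio (natural join on sid): {(1, 30, 10, 2015, Alpha), (1, 30, 27, 2021, Beta), (2, 30, 10, 2015, Alpha), (2, 30, 27, 2021, Beta), (5, 11, 17, 1996, Nova), (5, 11, 27, 2021, Beta)}
Selection aid ≥ 11 and sid ≤ 17: {(1, 30, 10, 2015, Alpha), (2, 30, 10, 2015, Alpha), (5, 11, 17, 1996, Nova)}
π_{role} gives {Alpha, Nova} (1 duplicate(s) eliminated).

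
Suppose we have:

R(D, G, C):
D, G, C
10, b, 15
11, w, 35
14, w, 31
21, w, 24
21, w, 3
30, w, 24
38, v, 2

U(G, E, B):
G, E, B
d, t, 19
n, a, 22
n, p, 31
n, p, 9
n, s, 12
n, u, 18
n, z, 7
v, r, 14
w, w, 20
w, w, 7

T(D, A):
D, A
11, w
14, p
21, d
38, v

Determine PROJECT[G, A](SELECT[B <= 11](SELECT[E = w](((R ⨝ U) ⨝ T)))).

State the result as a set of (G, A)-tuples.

Joining R and U on G yields {(11, w, 35, w, 20), (11, w, 35, w, 7), (14, w, 31, w, 20), (14, w, 31, w, 7), (21, w, 24, w, 20), (21, w, 24, w, 7), (21, w, 3, w, 20), (21, w, 3, w, 7), (30, w, 24, w, 20), (30, w, 24, w, 7), (38, v, 2, r, 14)}.
Joining (R ⨝ U) and T on D yields {(11, w, 35, w, 20, w), (11, w, 35, w, 7, w), (14, w, 31, w, 20, p), (14, w, 31, w, 7, p), (21, w, 24, w, 20, d), (21, w, 24, w, 7, d), (21, w, 3, w, 20, d), (21, w, 3, w, 7, d), (38, v, 2, r, 14, v)}.
Filtering on E = w leaves {(11, w, 35, w, 20, w), (11, w, 35, w, 7, w), (14, w, 31, w, 20, p), (14, w, 31, w, 7, p), (21, w, 24, w, 20, d), (21, w, 24, w, 7, d), (21, w, 3, w, 20, d), (21, w, 3, w, 7, d)}.
Filtering on B <= 11 leaves {(11, w, 35, w, 7, w), (14, w, 31, w, 7, p), (21, w, 24, w, 7, d), (21, w, 3, w, 7, d)}.
Projecting to G, A (1 duplicate(s) eliminated): {(w, d), (w, p), (w, w)}

{(w, d), (w, p), (w, w)}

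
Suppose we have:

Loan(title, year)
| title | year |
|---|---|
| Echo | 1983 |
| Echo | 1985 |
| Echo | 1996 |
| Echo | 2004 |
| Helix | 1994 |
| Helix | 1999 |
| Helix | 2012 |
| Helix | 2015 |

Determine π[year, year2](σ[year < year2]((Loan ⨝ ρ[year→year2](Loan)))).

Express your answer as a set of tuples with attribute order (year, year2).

ρ[year→year2]: schema becomes (title, year2); tuples unchanged.
Loan ⋈ ρ[year→year2](Loan) (natural join on title): {(Echo, 1983, 1983), (Echo, 1983, 1985), (Echo, 1983, 1996), (Echo, 1983, 2004), (Echo, 1985, 1983), (Echo, 1985, 1985), (Echo, 1985, 1996), (Echo, 1985, 2004), (Echo, 1996, 1983), (Echo, 1996, 1985), (Echo, 1996, 1996), (Echo, 1996, 2004), (Echo, 2004, 1983), (Echo, 2004, 1985), (Echo, 2004, 1996), (Echo, 2004, 2004), (Helix, 1994, 1994), (Helix, 1994, 1999), (Helix, 1994, 2012), (Helix, 1994, 2015), (Helix, 1999, 1994), (Helix, 1999, 1999), (Helix, 1999, 2012), (Helix, 1999, 2015), (Helix, 2012, 1994), (Helix, 2012, 1999), (Helix, 2012, 2012), (Helix, 2012, 2015), (Helix, 2015, 1994), (Helix, 2015, 1999), (Helix, 2015, 2012), (Helix, 2015, 2015)}
Apply σ_{year < year2}; surviving tuples: {(Echo, 1983, 1985), (Echo, 1983, 1996), (Echo, 1983, 2004), (Echo, 1985, 1996), (Echo, 1985, 2004), (Echo, 1996, 2004), (Helix, 1994, 1999), (Helix, 1994, 2012), (Helix, 1994, 2015), (Helix, 1999, 2012), (Helix, 1999, 2015), (Helix, 2012, 2015)}
Keep only column(s) year, year2: {(1983, 1985), (1983, 1996), (1983, 2004), (1985, 1996), (1985, 2004), (1994, 1999), (1994, 2012), (1994, 2015), (1996, 2004), (1999, 2012), (1999, 2015), (2012, 2015)}

{(1983, 1985), (1983, 1996), (1983, 2004), (1985, 1996), (1985, 2004), (1994, 1999), (1994, 2012), (1994, 2015), (1996, 2004), (1999, 2012), (1999, 2015), (2012, 2015)}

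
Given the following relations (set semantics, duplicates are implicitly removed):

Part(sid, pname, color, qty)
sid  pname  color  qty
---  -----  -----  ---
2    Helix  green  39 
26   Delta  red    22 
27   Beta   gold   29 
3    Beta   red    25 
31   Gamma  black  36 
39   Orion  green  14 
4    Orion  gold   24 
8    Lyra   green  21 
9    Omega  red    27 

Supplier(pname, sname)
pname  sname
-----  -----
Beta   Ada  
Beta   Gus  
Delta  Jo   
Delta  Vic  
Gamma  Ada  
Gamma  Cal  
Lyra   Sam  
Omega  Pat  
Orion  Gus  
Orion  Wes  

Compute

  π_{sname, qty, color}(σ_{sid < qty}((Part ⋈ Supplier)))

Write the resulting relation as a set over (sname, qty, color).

Natural join on pname: {(26, Delta, red, 22, Jo), (26, Delta, red, 22, Vic), (27, Beta, gold, 29, Ada), (27, Beta, gold, 29, Gus), (3, Beta, red, 25, Ada), (3, Beta, red, 25, Gus), (31, Gamma, black, 36, Ada), (31, Gamma, black, 36, Cal), (39, Orion, green, 14, Gus), (39, Orion, green, 14, Wes), (4, Orion, gold, 24, Gus), (4, Orion, gold, 24, Wes), (8, Lyra, green, 21, Sam), (9, Omega, red, 27, Pat)}
Filtering on sid < qty leaves {(27, Beta, gold, 29, Ada), (27, Beta, gold, 29, Gus), (3, Beta, red, 25, Ada), (3, Beta, red, 25, Gus), (31, Gamma, black, 36, Ada), (31, Gamma, black, 36, Cal), (4, Orion, gold, 24, Gus), (4, Orion, gold, 24, Wes), (8, Lyra, green, 21, Sam), (9, Omega, red, 27, Pat)}.
π_{sname, qty, color} gives {(Ada, 25, red), (Ada, 29, gold), (Ada, 36, black), (Cal, 36, black), (Gus, 24, gold), (Gus, 25, red), (Gus, 29, gold), (Pat, 27, red), (Sam, 21, green), (Wes, 24, gold)}.

{(Ada, 25, red), (Ada, 29, gold), (Ada, 36, black), (Cal, 36, black), (Gus, 24, gold), (Gus, 25, red), (Gus, 29, gold), (Pat, 27, red), (Sam, 21, green), (Wes, 24, gold)}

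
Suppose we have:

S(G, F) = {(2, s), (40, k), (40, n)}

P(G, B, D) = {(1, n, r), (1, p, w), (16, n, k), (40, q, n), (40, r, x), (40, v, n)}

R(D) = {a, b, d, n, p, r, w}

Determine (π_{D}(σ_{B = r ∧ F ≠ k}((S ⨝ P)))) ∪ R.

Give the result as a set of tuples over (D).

{a, b, d, n, p, r, w, x}

Natural join on G: {(40, k, q, n), (40, k, r, x), (40, k, v, n), (40, n, q, n), (40, n, r, x), (40, n, v, n)}
Selection B = r ∧ F ≠ k: {(40, n, r, x)}
Keep only column(s) D: {x}
Set union of the two operands is {a, b, d, n, p, r, w, x}.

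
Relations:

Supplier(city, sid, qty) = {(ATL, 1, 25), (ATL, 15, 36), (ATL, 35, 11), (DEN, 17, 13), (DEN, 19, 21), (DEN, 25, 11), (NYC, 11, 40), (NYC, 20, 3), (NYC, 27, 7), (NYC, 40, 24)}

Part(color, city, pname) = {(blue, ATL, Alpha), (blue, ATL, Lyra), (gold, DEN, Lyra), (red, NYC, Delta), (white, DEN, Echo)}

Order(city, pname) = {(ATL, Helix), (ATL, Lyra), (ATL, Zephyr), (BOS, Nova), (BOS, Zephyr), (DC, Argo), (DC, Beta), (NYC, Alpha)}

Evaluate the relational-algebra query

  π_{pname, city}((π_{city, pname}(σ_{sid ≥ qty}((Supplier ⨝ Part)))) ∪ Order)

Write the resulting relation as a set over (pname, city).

Joining Supplier and Part on city yields {(ATL, 1, 25, blue, Alpha), (ATL, 1, 25, blue, Lyra), (ATL, 15, 36, blue, Alpha), (ATL, 15, 36, blue, Lyra), (ATL, 35, 11, blue, Alpha), (ATL, 35, 11, blue, Lyra), (DEN, 17, 13, gold, Lyra), (DEN, 17, 13, white, Echo), (DEN, 19, 21, gold, Lyra), (DEN, 19, 21, white, Echo), (DEN, 25, 11, gold, Lyra), (DEN, 25, 11, white, Echo), (NYC, 11, 40, red, Delta), (NYC, 20, 3, red, Delta), (NYC, 27, 7, red, Delta), (NYC, 40, 24, red, Delta)}.
Apply σ_{sid ≥ qty}; surviving tuples: {(ATL, 35, 11, blue, Alpha), (ATL, 35, 11, blue, Lyra), (DEN, 17, 13, gold, Lyra), (DEN, 17, 13, white, Echo), (DEN, 25, 11, gold, Lyra), (DEN, 25, 11, white, Echo), (NYC, 20, 3, red, Delta), (NYC, 27, 7, red, Delta), (NYC, 40, 24, red, Delta)}
Keep only column(s) city, pname (4 duplicate(s) eliminated): {(ATL, Alpha), (ATL, Lyra), (DEN, Echo), (DEN, Lyra), (NYC, Delta)}
Set union of the two operands is {(ATL, Alpha), (ATL, Helix), (ATL, Lyra), (ATL, Zephyr), (BOS, Nova), (BOS, Zephyr), (DC, Argo), (DC, Beta), (DEN, Echo), (DEN, Lyra), (NYC, Alpha), (NYC, Delta)}.
Keep only column(s) pname, city: {(Alpha, ATL), (Alpha, NYC), (Argo, DC), (Beta, DC), (Delta, NYC), (Echo, DEN), (Helix, ATL), (Lyra, ATL), (Lyra, DEN), (Nova, BOS), (Zephyr, ATL), (Zephyr, BOS)}

{(Alpha, ATL), (Alpha, NYC), (Argo, DC), (Beta, DC), (Delta, NYC), (Echo, DEN), (Helix, ATL), (Lyra, ATL), (Lyra, DEN), (Nova, BOS), (Zephyr, ATL), (Zephyr, BOS)}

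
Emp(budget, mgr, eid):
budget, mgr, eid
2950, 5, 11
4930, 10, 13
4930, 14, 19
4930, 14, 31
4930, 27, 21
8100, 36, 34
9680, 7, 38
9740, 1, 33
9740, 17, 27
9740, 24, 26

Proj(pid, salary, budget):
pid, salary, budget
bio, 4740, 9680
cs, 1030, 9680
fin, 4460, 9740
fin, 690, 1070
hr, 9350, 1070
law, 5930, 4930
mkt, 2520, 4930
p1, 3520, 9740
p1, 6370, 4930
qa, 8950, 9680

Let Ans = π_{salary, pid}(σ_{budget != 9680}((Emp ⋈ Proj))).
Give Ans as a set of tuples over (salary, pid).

{(2520, mkt), (3520, p1), (4460, fin), (5930, law), (6370, p1)}

Emp ⋈ Proj (natural join on budget): {(4930, 10, 13, law, 5930), (4930, 10, 13, mkt, 2520), (4930, 10, 13, p1, 6370), (4930, 14, 19, law, 5930), (4930, 14, 19, mkt, 2520), (4930, 14, 19, p1, 6370), (4930, 14, 31, law, 5930), (4930, 14, 31, mkt, 2520), (4930, 14, 31, p1, 6370), (4930, 27, 21, law, 5930), (4930, 27, 21, mkt, 2520), (4930, 27, 21, p1, 6370), (9680, 7, 38, bio, 4740), (9680, 7, 38, cs, 1030), (9680, 7, 38, qa, 8950), (9740, 1, 33, fin, 4460), (9740, 1, 33, p1, 3520), (9740, 17, 27, fin, 4460), (9740, 17, 27, p1, 3520), (9740, 24, 26, fin, 4460), (9740, 24, 26, p1, 3520)}
Selection budget != 9680: {(4930, 10, 13, law, 5930), (4930, 10, 13, mkt, 2520), (4930, 10, 13, p1, 6370), (4930, 14, 19, law, 5930), (4930, 14, 19, mkt, 2520), (4930, 14, 19, p1, 6370), (4930, 14, 31, law, 5930), (4930, 14, 31, mkt, 2520), (4930, 14, 31, p1, 6370), (4930, 27, 21, law, 5930), (4930, 27, 21, mkt, 2520), (4930, 27, 21, p1, 6370), (9740, 1, 33, fin, 4460), (9740, 1, 33, p1, 3520), (9740, 17, 27, fin, 4460), (9740, 17, 27, p1, 3520), (9740, 24, 26, fin, 4460), (9740, 24, 26, p1, 3520)}
Projecting to salary, pid (13 duplicate(s) eliminated): {(2520, mkt), (3520, p1), (4460, fin), (5930, law), (6370, p1)}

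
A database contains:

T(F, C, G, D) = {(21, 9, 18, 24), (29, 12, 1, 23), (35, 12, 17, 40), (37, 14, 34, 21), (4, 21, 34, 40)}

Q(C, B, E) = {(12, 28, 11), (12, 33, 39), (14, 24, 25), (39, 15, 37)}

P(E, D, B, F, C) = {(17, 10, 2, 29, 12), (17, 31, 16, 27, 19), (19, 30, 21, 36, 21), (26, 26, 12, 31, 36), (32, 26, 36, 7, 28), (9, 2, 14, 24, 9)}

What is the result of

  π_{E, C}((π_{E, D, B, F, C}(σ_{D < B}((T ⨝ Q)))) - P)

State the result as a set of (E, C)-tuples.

{(11, 12), (25, 14), (39, 12)}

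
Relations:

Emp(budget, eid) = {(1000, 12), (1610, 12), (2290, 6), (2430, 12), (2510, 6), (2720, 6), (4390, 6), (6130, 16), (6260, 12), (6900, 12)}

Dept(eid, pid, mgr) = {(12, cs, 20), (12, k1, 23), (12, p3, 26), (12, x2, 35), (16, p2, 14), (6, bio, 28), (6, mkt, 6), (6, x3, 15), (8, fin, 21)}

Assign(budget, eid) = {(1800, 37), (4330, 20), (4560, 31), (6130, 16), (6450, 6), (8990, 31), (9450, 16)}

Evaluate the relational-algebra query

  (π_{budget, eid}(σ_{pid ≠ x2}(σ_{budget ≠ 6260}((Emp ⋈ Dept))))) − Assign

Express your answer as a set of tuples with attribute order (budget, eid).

Joining Emp and Dept on eid yields {(1000, 12, cs, 20), (1000, 12, k1, 23), (1000, 12, p3, 26), (1000, 12, x2, 35), (1610, 12, cs, 20), (1610, 12, k1, 23), (1610, 12, p3, 26), (1610, 12, x2, 35), (2290, 6, bio, 28), (2290, 6, mkt, 6), (2290, 6, x3, 15), (2430, 12, cs, 20), (2430, 12, k1, 23), (2430, 12, p3, 26), (2430, 12, x2, 35), (2510, 6, bio, 28), (2510, 6, mkt, 6), (2510, 6, x3, 15), (2720, 6, bio, 28), (2720, 6, mkt, 6), (2720, 6, x3, 15), (4390, 6, bio, 28), (4390, 6, mkt, 6), (4390, 6, x3, 15), (6130, 16, p2, 14), (6260, 12, cs, 20), (6260, 12, k1, 23), (6260, 12, p3, 26), (6260, 12, x2, 35), (6900, 12, cs, 20), (6900, 12, k1, 23), (6900, 12, p3, 26), (6900, 12, x2, 35)}.
σ[budget ≠ 6260]: keep tuples satisfying budget ≠ 6260 → {(1000, 12, cs, 20), (1000, 12, k1, 23), (1000, 12, p3, 26), (1000, 12, x2, 35), (1610, 12, cs, 20), (1610, 12, k1, 23), (1610, 12, p3, 26), (1610, 12, x2, 35), (2290, 6, bio, 28), (2290, 6, mkt, 6), (2290, 6, x3, 15), (2430, 12, cs, 20), (2430, 12, k1, 23), (2430, 12, p3, 26), (2430, 12, x2, 35), (2510, 6, bio, 28), (2510, 6, mkt, 6), (2510, 6, x3, 15), (2720, 6, bio, 28), (2720, 6, mkt, 6), (2720, 6, x3, 15), (4390, 6, bio, 28), (4390, 6, mkt, 6), (4390, 6, x3, 15), (6130, 16, p2, 14), (6900, 12, cs, 20), (6900, 12, k1, 23), (6900, 12, p3, 26), (6900, 12, x2, 35)}
σ[pid ≠ x2]: keep tuples satisfying pid ≠ x2 → {(1000, 12, cs, 20), (1000, 12, k1, 23), (1000, 12, p3, 26), (1610, 12, cs, 20), (1610, 12, k1, 23), (1610, 12, p3, 26), (2290, 6, bio, 28), (2290, 6, mkt, 6), (2290, 6, x3, 15), (2430, 12, cs, 20), (2430, 12, k1, 23), (2430, 12, p3, 26), (2510, 6, bio, 28), (2510, 6, mkt, 6), (2510, 6, x3, 15), (2720, 6, bio, 28), (2720, 6, mkt, 6), (2720, 6, x3, 15), (4390, 6, bio, 28), (4390, 6, mkt, 6), (4390, 6, x3, 15), (6130, 16, p2, 14), (6900, 12, cs, 20), (6900, 12, k1, 23), (6900, 12, p3, 26)}
Projecting to budget, eid (16 duplicate(s) eliminated): {(1000, 12), (1610, 12), (2290, 6), (2430, 12), (2510, 6), (2720, 6), (4390, 6), (6130, 16), (6900, 12)}
Taking the difference: {(1000, 12), (1610, 12), (2290, 6), (2430, 12), (2510, 6), (2720, 6), (4390, 6), (6900, 12)}

{(1000, 12), (1610, 12), (2290, 6), (2430, 12), (2510, 6), (2720, 6), (4390, 6), (6900, 12)}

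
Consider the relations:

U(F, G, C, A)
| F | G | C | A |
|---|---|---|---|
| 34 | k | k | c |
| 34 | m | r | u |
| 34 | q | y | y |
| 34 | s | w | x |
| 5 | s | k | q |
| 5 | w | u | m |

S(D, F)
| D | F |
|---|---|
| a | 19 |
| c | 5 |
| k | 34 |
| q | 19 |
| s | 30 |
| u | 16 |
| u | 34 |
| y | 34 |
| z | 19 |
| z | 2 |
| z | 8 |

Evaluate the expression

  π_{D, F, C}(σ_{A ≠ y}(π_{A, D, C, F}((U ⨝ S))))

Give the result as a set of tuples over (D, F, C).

Joining U and S on F yields {(34, k, k, c, k), (34, k, k, c, u), (34, k, k, c, y), (34, m, r, u, k), (34, m, r, u, u), (34, m, r, u, y), (34, q, y, y, k), (34, q, y, y, u), (34, q, y, y, y), (34, s, w, x, k), (34, s, w, x, u), (34, s, w, x, y), (5, s, k, q, c), (5, w, u, m, c)}.
π[A, D, C, F]: project onto (A, D, C, F) → {(c, k, k, 34), (c, u, k, 34), (c, y, k, 34), (m, c, u, 5), (q, c, k, 5), (u, k, r, 34), (u, u, r, 34), (u, y, r, 34), (x, k, w, 34), (x, u, w, 34), (x, y, w, 34), (y, k, y, 34), (y, u, y, 34), (y, y, y, 34)}
Apply σ_{A ≠ y}; surviving tuples: {(c, k, k, 34), (c, u, k, 34), (c, y, k, 34), (m, c, u, 5), (q, c, k, 5), (u, k, r, 34), (u, u, r, 34), (u, y, r, 34), (x, k, w, 34), (x, u, w, 34), (x, y, w, 34)}
π[D, F, C]: project onto (D, F, C) → {(c, 5, k), (c, 5, u), (k, 34, k), (k, 34, r), (k, 34, w), (u, 34, k), (u, 34, r), (u, 34, w), (y, 34, k), (y, 34, r), (y, 34, w)}

{(c, 5, k), (c, 5, u), (k, 34, k), (k, 34, r), (k, 34, w), (u, 34, k), (u, 34, r), (u, 34, w), (y, 34, k), (y, 34, r), (y, 34, w)}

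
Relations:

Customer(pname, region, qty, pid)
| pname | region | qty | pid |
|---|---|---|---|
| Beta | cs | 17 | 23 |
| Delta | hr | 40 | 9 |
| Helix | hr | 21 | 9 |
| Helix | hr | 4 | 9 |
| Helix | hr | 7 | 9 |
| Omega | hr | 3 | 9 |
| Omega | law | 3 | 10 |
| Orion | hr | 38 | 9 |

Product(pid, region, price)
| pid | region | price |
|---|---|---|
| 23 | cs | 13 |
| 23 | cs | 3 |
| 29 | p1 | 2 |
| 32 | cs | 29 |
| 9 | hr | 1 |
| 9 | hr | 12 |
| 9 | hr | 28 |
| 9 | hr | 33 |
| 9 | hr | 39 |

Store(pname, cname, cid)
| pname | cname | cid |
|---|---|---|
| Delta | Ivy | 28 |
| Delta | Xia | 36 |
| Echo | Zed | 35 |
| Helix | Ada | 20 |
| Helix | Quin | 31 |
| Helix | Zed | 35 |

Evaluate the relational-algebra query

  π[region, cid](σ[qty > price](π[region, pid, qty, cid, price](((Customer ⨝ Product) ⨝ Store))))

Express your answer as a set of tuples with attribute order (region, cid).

{(hr, 20), (hr, 28), (hr, 31), (hr, 35), (hr, 36)}

Customer ⋈ Product (natural join on region, pid): {(Beta, cs, 17, 23, 13), (Beta, cs, 17, 23, 3), (Delta, hr, 40, 9, 1), (Delta, hr, 40, 9, 12), (Delta, hr, 40, 9, 28), (Delta, hr, 40, 9, 33), (Delta, hr, 40, 9, 39), (Helix, hr, 21, 9, 1), (Helix, hr, 21, 9, 12), (Helix, hr, 21, 9, 28), (Helix, hr, 21, 9, 33), (Helix, hr, 21, 9, 39), (Helix, hr, 4, 9, 1), (Helix, hr, 4, 9, 12), (Helix, hr, 4, 9, 28), (Helix, hr, 4, 9, 33), (Helix, hr, 4, 9, 39), (Helix, hr, 7, 9, 1), (Helix, hr, 7, 9, 12), (Helix, hr, 7, 9, 28), (Helix, hr, 7, 9, 33), (Helix, hr, 7, 9, 39), (Omega, hr, 3, 9, 1), (Omega, hr, 3, 9, 12), (Omega, hr, 3, 9, 28), (Omega, hr, 3, 9, 33), (Omega, hr, 3, 9, 39), (Orion, hr, 38, 9, 1), (Orion, hr, 38, 9, 12), (Orion, hr, 38, 9, 28), (Orion, hr, 38, 9, 33), (Orion, hr, 38, 9, 39)}
(Customer ⨝ Product) ⋈ Store (natural join on pname): {(Delta, hr, 40, 9, 1, Ivy, 28), (Delta, hr, 40, 9, 1, Xia, 36), (Delta, hr, 40, 9, 12, Ivy, 28), (Delta, hr, 40, 9, 12, Xia, 36), (Delta, hr, 40, 9, 28, Ivy, 28), (Delta, hr, 40, 9, 28, Xia, 36), (Delta, hr, 40, 9, 33, Ivy, 28), (Delta, hr, 40, 9, 33, Xia, 36), (Delta, hr, 40, 9, 39, Ivy, 28), (Delta, hr, 40, 9, 39, Xia, 36), (Helix, hr, 21, 9, 1, Ada, 20), (Helix, hr, 21, 9, 1, Quin, 31), (Helix, hr, 21, 9, 1, Zed, 35), (Helix, hr, 21, 9, 12, Ada, 20), (Helix, hr, 21, 9, 12, Quin, 31), (Helix, hr, 21, 9, 12, Zed, 35), (Helix, hr, 21, 9, 28, Ada, 20), (Helix, hr, 21, 9, 28, Quin, 31), (Helix, hr, 21, 9, 28, Zed, 35), (Helix, hr, 21, 9, 33, Ada, 20), (Helix, hr, 21, 9, 33, Quin, 31), (Helix, hr, 21, 9, 33, Zed, 35), (Helix, hr, 21, 9, 39, Ada, 20), (Helix, hr, 21, 9, 39, Quin, 31), (Helix, hr, 21, 9, 39, Zed, 35), (Helix, hr, 4, 9, 1, Ada, 20), (Helix, hr, 4, 9, 1, Quin, 31), (Helix, hr, 4, 9, 1, Zed, 35), (Helix, hr, 4, 9, 12, Ada, 20), (Helix, hr, 4, 9, 12, Quin, 31), (Helix, hr, 4, 9, 12, Zed, 35), (Helix, hr, 4, 9, 28, Ada, 20), (Helix, hr, 4, 9, 28, Quin, 31), (Helix, hr, 4, 9, 28, Zed, 35), (Helix, hr, 4, 9, 33, Ada, 20), (Helix, hr, 4, 9, 33, Quin, 31), (Helix, hr, 4, 9, 33, Zed, 35), (Helix, hr, 4, 9, 39, Ada, 20), (Helix, hr, 4, 9, 39, Quin, 31), (Helix, hr, 4, 9, 39, Zed, 35), (Helix, hr, 7, 9, 1, Ada, 20), (Helix, hr, 7, 9, 1, Quin, 31), (Helix, hr, 7, 9, 1, Zed, 35), (Helix, hr, 7, 9, 12, Ada, 20), (Helix, hr, 7, 9, 12, Quin, 31), (Helix, hr, 7, 9, 12, Zed, 35), (Helix, hr, 7, 9, 28, Ada, 20), (Helix, hr, 7, 9, 28, Quin, 31), (Helix, hr, 7, 9, 28, Zed, 35), (Helix, hr, 7, 9, 33, Ada, 20), (Helix, hr, 7, 9, 33, Quin, 31), (Helix, hr, 7, 9, 33, Zed, 35), (Helix, hr, 7, 9, 39, Ada, 20), (Helix, hr, 7, 9, 39, Quin, 31), (Helix, hr, 7, 9, 39, Zed, 35)}
π_{region, pid, qty, cid, price} gives {(hr, 9, 21, 20, 1), (hr, 9, 21, 20, 12), (hr, 9, 21, 20, 28), (hr, 9, 21, 20, 33), (hr, 9, 21, 20, 39), (hr, 9, 21, 31, 1), (hr, 9, 21, 31, 12), (hr, 9, 21, 31, 28), (hr, 9, 21, 31, 33), (hr, 9, 21, 31, 39), (hr, 9, 21, 35, 1), (hr, 9, 21, 35, 12), (hr, 9, 21, 35, 28), (hr, 9, 21, 35, 33), (hr, 9, 21, 35, 39), (hr, 9, 4, 20, 1), (hr, 9, 4, 20, 12), (hr, 9, 4, 20, 28), (hr, 9, 4, 20, 33), (hr, 9, 4, 20, 39), (hr, 9, 4, 31, 1), (hr, 9, 4, 31, 12), (hr, 9, 4, 31, 28), (hr, 9, 4, 31, 33), (hr, 9, 4, 31, 39), (hr, 9, 4, 35, 1), (hr, 9, 4, 35, 12), (hr, 9, 4, 35, 28), (hr, 9, 4, 35, 33), (hr, 9, 4, 35, 39), (hr, 9, 40, 28, 1), (hr, 9, 40, 28, 12), (hr, 9, 40, 28, 28), (hr, 9, 40, 28, 33), (hr, 9, 40, 28, 39), (hr, 9, 40, 36, 1), (hr, 9, 40, 36, 12), (hr, 9, 40, 36, 28), (hr, 9, 40, 36, 33), (hr, 9, 40, 36, 39), (hr, 9, 7, 20, 1), (hr, 9, 7, 20, 12), (hr, 9, 7, 20, 28), (hr, 9, 7, 20, 33), (hr, 9, 7, 20, 39), (hr, 9, 7, 31, 1), (hr, 9, 7, 31, 12), (hr, 9, 7, 31, 28), (hr, 9, 7, 31, 33), (hr, 9, 7, 31, 39), (hr, 9, 7, 35, 1), (hr, 9, 7, 35, 12), (hr, 9, 7, 35, 28), (hr, 9, 7, 35, 33), (hr, 9, 7, 35, 39)}.
Filtering on qty > price leaves {(hr, 9, 21, 20, 1), (hr, 9, 21, 20, 12), (hr, 9, 21, 31, 1), (hr, 9, 21, 31, 12), (hr, 9, 21, 35, 1), (hr, 9, 21, 35, 12), (hr, 9, 4, 20, 1), (hr, 9, 4, 31, 1), (hr, 9, 4, 35, 1), (hr, 9, 40, 28, 1), (hr, 9, 40, 28, 12), (hr, 9, 40, 28, 28), (hr, 9, 40, 28, 33), (hr, 9, 40, 28, 39), (hr, 9, 40, 36, 1), (hr, 9, 40, 36, 12), (hr, 9, 40, 36, 28), (hr, 9, 40, 36, 33), (hr, 9, 40, 36, 39), (hr, 9, 7, 20, 1), (hr, 9, 7, 31, 1), (hr, 9, 7, 35, 1)}.
π_{region, cid} gives {(hr, 20), (hr, 28), (hr, 31), (hr, 35), (hr, 36)} (17 duplicate(s) eliminated).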